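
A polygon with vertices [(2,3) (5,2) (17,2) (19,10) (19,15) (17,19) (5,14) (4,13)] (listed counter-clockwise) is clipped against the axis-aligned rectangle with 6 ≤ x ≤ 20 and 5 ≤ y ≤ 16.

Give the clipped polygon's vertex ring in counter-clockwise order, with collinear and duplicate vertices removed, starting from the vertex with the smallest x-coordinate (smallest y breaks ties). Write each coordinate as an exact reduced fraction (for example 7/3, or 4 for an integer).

1. After x ≥ 6: [(6,2) (17,2) (19,10) (19,15) (17,19) (6,173/12)]
2. After x ≤ 20: [(6,2) (17,2) (19,10) (19,15) (17,19) (6,173/12)]
3. After y ≥ 5: [(6,5) (71/4,5) (19,10) (19,15) (17,19) (6,173/12)]
4. After y ≤ 16: [(6,5) (71/4,5) (19,10) (19,15) (37/2,16) (49/5,16) (6,173/12)]
5. Canonical ring: [(6,5) (71/4,5) (19,10) (19,15) (37/2,16) (49/5,16) (6,173/12)]

Clipped polygon: [(6,5) (71/4,5) (19,10) (19,15) (37/2,16) (49/5,16) (6,173/12)]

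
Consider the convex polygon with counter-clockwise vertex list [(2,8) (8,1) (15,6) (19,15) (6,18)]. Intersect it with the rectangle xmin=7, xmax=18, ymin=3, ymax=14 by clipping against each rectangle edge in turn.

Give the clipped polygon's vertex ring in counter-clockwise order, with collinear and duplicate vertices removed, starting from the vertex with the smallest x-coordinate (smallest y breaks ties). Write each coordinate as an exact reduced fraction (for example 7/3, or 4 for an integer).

1. After x ≥ 7: [(7,13/6) (8,1) (15,6) (19,15) (7,231/13)]
2. After x ≤ 18: [(7,13/6) (8,1) (15,6) (18,51/4) (18,198/13) (7,231/13)]
3. After y ≥ 3: [(7,3) (54/5,3) (15,6) (18,51/4) (18,198/13) (7,231/13)]
4. After y ≤ 14: [(7,14) (7,3) (54/5,3) (15,6) (18,51/4) (18,14)]
5. Canonical ring: [(7,3) (54/5,3) (15,6) (18,51/4) (18,14) (7,14)]

Clipped polygon: [(7,3) (54/5,3) (15,6) (18,51/4) (18,14) (7,14)]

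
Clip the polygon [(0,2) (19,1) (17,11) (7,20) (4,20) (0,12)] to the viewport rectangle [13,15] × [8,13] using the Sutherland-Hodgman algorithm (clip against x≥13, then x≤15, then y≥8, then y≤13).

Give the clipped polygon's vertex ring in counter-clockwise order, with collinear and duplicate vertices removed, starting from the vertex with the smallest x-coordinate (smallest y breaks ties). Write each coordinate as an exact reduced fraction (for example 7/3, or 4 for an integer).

1. After x ≥ 13: [(13,25/19) (19,1) (17,11) (13,73/5)]
2. After x ≤ 15: [(13,25/19) (15,23/19) (15,64/5) (13,73/5)]
3. After y ≥ 8: [(13,8) (15,8) (15,64/5) (13,73/5)]
4. After y ≤ 13: [(13,13) (13,8) (15,8) (15,64/5) (133/9,13)]
5. Canonical ring: [(13,8) (15,8) (15,64/5) (133/9,13) (13,13)]

Clipped polygon: [(13,8) (15,8) (15,64/5) (133/9,13) (13,13)]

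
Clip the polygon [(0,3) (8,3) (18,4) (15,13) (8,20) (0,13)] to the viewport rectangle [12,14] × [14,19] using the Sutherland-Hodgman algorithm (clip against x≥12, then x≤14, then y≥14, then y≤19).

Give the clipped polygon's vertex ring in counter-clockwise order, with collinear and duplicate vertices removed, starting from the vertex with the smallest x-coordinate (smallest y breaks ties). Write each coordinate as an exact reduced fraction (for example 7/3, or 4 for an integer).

1. After x ≥ 12: [(12,17/5) (18,4) (15,13) (12,16)]
2. After x ≤ 14: [(12,17/5) (14,18/5) (14,14) (12,16)]
3. After y ≥ 14: [(12,14) (14,14) (14,14) (12,16)]
4. After y ≤ 19: [(12,14) (14,14) (14,14) (12,16)]
5. Canonical ring: [(12,14) (14,14) (12,16)]

Clipped polygon: [(12,14) (14,14) (12,16)]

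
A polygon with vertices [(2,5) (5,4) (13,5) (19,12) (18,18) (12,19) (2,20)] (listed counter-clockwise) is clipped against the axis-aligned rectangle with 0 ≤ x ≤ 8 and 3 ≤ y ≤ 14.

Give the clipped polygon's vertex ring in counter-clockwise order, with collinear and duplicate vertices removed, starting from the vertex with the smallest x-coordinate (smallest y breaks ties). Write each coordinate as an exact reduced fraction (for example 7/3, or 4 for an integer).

1. After x ≥ 0: [(2,5) (5,4) (13,5) (19,12) (18,18) (12,19) (2,20)]
2. After x ≤ 8: [(2,5) (5,4) (8,35/8) (8,97/5) (2,20)]
3. After y ≥ 3: [(2,5) (5,4) (8,35/8) (8,97/5) (2,20)]
4. After y ≤ 14: [(2,14) (2,5) (5,4) (8,35/8) (8,14)]
5. Canonical ring: [(2,5) (5,4) (8,35/8) (8,14) (2,14)]

Clipped polygon: [(2,5) (5,4) (8,35/8) (8,14) (2,14)]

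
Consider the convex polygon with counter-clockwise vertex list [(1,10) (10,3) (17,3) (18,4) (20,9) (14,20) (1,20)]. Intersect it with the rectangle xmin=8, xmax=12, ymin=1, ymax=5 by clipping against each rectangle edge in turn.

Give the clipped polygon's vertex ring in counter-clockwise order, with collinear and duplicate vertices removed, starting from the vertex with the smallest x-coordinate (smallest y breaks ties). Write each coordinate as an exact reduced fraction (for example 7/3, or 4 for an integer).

1. After x ≥ 8: [(8,41/9) (10,3) (17,3) (18,4) (20,9) (14,20) (8,20)]
2. After x ≤ 12: [(8,41/9) (10,3) (12,3) (12,20) (8,20)]
3. After y ≥ 1: [(8,41/9) (10,3) (12,3) (12,20) (8,20)]
4. After y ≤ 5: [(8,5) (8,41/9) (10,3) (12,3) (12,5)]
5. Canonical ring: [(8,41/9) (10,3) (12,3) (12,5) (8,5)]

Clipped polygon: [(8,41/9) (10,3) (12,3) (12,5) (8,5)]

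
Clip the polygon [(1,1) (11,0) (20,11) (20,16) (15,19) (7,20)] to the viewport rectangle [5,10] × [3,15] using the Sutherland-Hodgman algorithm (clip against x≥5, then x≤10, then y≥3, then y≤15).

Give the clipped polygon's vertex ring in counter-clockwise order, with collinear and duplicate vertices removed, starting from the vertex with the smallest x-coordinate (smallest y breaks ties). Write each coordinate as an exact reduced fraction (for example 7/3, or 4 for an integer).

Clipped polygon: [(5,3) (10,3) (10,15) (103/19,15) (5,41/3)]

1. After x ≥ 5: [(5,41/3) (5,3/5) (11,0) (20,11) (20,16) (15,19) (7,20)]
2. After x ≤ 10: [(5,41/3) (5,3/5) (10,1/10) (10,157/8) (7,20)]
3. After y ≥ 3: [(5,41/3) (5,3) (10,3) (10,157/8) (7,20)]
4. After y ≤ 15: [(103/19,15) (5,41/3) (5,3) (10,3) (10,15)]
5. Canonical ring: [(5,3) (10,3) (10,15) (103/19,15) (5,41/3)]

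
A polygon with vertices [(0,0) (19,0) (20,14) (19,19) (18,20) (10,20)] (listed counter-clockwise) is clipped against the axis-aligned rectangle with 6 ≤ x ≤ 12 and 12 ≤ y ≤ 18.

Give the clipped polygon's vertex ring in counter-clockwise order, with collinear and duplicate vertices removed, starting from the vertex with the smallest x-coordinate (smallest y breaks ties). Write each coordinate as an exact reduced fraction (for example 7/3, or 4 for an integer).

1. After x ≥ 6: [(6,12) (6,0) (19,0) (20,14) (19,19) (18,20) (10,20)]
2. After x ≤ 12: [(6,12) (6,0) (12,0) (12,20) (10,20)]
3. After y ≥ 12: [(6,12) (6,12) (12,12) (12,20) (10,20)]
4. After y ≤ 18: [(9,18) (6,12) (6,12) (12,12) (12,18)]
5. Canonical ring: [(6,12) (12,12) (12,18) (9,18)]

Clipped polygon: [(6,12) (12,12) (12,18) (9,18)]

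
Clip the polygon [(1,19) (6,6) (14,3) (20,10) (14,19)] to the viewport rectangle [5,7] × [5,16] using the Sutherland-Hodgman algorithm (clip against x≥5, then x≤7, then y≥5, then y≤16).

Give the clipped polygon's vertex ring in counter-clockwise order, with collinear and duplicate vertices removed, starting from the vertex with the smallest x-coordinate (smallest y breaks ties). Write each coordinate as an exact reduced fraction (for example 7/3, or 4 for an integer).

Clipped polygon: [(5,43/5) (6,6) (7,45/8) (7,16) (5,16)]

1. After x ≥ 5: [(5,19) (5,43/5) (6,6) (14,3) (20,10) (14,19)]
2. After x ≤ 7: [(7,19) (5,19) (5,43/5) (6,6) (7,45/8)]
3. After y ≥ 5: [(7,19) (5,19) (5,43/5) (6,6) (7,45/8)]
4. After y ≤ 16: [(7,16) (5,16) (5,43/5) (6,6) (7,45/8)]
5. Canonical ring: [(5,43/5) (6,6) (7,45/8) (7,16) (5,16)]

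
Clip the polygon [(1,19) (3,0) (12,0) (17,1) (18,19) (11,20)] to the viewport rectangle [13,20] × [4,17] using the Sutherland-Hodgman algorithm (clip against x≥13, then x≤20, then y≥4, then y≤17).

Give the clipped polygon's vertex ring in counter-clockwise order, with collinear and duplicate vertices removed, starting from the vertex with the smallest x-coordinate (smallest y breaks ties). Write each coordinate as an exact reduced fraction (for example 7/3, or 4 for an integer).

1. After x ≥ 13: [(13,1/5) (17,1) (18,19) (13,138/7)]
2. After x ≤ 20: [(13,1/5) (17,1) (18,19) (13,138/7)]
3. After y ≥ 4: [(13,4) (103/6,4) (18,19) (13,138/7)]
4. After y ≤ 17: [(13,17) (13,4) (103/6,4) (161/9,17)]
5. Canonical ring: [(13,4) (103/6,4) (161/9,17) (13,17)]

Clipped polygon: [(13,4) (103/6,4) (161/9,17) (13,17)]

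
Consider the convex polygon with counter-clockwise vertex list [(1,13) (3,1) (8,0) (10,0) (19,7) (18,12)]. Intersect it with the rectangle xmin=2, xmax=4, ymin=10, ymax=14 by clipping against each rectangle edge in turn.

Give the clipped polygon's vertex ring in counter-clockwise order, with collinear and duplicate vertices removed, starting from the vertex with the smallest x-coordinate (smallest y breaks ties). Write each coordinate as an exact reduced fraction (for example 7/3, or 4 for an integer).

Clipped polygon: [(2,10) (4,10) (4,218/17) (2,220/17)]

1. After x ≥ 2: [(2,220/17) (2,7) (3,1) (8,0) (10,0) (19,7) (18,12)]
2. After x ≤ 4: [(4,218/17) (2,220/17) (2,7) (3,1) (4,4/5)]
3. After y ≥ 10: [(4,10) (4,218/17) (2,220/17) (2,10)]
4. After y ≤ 14: [(4,10) (4,218/17) (2,220/17) (2,10)]
5. Canonical ring: [(2,10) (4,10) (4,218/17) (2,220/17)]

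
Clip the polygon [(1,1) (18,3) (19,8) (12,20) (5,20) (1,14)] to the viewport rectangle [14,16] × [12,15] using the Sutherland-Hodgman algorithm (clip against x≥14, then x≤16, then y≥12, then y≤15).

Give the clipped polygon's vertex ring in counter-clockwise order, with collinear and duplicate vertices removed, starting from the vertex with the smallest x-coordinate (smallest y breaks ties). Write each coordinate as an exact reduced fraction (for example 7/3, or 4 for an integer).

Clipped polygon: [(14,12) (16,12) (16,92/7) (179/12,15) (14,15)]

1. After x ≥ 14: [(14,43/17) (18,3) (19,8) (14,116/7)]
2. After x ≤ 16: [(14,43/17) (16,47/17) (16,92/7) (14,116/7)]
3. After y ≥ 12: [(14,12) (16,12) (16,92/7) (14,116/7)]
4. After y ≤ 15: [(14,15) (14,12) (16,12) (16,92/7) (179/12,15)]
5. Canonical ring: [(14,12) (16,12) (16,92/7) (179/12,15) (14,15)]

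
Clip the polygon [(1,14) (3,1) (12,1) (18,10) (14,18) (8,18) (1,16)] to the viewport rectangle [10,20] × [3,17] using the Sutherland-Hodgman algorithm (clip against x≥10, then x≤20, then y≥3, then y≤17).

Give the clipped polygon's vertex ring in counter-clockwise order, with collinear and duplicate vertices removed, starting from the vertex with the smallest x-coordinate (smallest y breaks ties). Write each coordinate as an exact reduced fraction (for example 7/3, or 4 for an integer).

1. After x ≥ 10: [(10,1) (12,1) (18,10) (14,18) (10,18)]
2. After x ≤ 20: [(10,1) (12,1) (18,10) (14,18) (10,18)]
3. After y ≥ 3: [(10,3) (40/3,3) (18,10) (14,18) (10,18)]
4. After y ≤ 17: [(10,17) (10,3) (40/3,3) (18,10) (29/2,17)]
5. Canonical ring: [(10,3) (40/3,3) (18,10) (29/2,17) (10,17)]

Clipped polygon: [(10,3) (40/3,3) (18,10) (29/2,17) (10,17)]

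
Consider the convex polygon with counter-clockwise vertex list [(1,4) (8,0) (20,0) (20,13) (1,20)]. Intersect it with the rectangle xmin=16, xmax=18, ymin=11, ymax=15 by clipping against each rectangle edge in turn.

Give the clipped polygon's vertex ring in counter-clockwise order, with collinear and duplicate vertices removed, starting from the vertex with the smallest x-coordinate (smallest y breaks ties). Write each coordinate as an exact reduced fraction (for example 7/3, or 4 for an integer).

Clipped polygon: [(16,11) (18,11) (18,261/19) (16,275/19)]

1. After x ≥ 16: [(16,0) (20,0) (20,13) (16,275/19)]
2. After x ≤ 18: [(16,0) (18,0) (18,261/19) (16,275/19)]
3. After y ≥ 11: [(16,11) (18,11) (18,261/19) (16,275/19)]
4. After y ≤ 15: [(16,11) (18,11) (18,261/19) (16,275/19)]
5. Canonical ring: [(16,11) (18,11) (18,261/19) (16,275/19)]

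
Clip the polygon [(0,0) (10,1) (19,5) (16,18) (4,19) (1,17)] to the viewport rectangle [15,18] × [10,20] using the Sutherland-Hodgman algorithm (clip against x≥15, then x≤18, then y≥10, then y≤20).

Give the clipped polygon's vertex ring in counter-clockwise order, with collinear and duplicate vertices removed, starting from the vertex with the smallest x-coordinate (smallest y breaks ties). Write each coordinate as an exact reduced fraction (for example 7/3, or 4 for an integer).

1. After x ≥ 15: [(15,29/9) (19,5) (16,18) (15,217/12)]
2. After x ≤ 18: [(15,29/9) (18,41/9) (18,28/3) (16,18) (15,217/12)]
3. After y ≥ 10: [(15,10) (232/13,10) (16,18) (15,217/12)]
4. After y ≤ 20: [(15,10) (232/13,10) (16,18) (15,217/12)]
5. Canonical ring: [(15,10) (232/13,10) (16,18) (15,217/12)]

Clipped polygon: [(15,10) (232/13,10) (16,18) (15,217/12)]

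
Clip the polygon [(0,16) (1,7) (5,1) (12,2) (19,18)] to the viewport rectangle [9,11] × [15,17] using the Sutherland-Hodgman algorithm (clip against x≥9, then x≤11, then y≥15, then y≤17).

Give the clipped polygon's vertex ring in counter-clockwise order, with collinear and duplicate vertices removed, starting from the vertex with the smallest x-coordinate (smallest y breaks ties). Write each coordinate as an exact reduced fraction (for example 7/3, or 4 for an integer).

Clipped polygon: [(9,15) (11,15) (11,17) (19/2,17) (9,322/19)]

1. After x ≥ 9: [(9,322/19) (9,11/7) (12,2) (19,18)]
2. After x ≤ 11: [(11,326/19) (9,322/19) (9,11/7) (11,13/7)]
3. After y ≥ 15: [(11,15) (11,326/19) (9,322/19) (9,15)]
4. After y ≤ 17: [(11,15) (11,17) (19/2,17) (9,322/19) (9,15)]
5. Canonical ring: [(9,15) (11,15) (11,17) (19/2,17) (9,322/19)]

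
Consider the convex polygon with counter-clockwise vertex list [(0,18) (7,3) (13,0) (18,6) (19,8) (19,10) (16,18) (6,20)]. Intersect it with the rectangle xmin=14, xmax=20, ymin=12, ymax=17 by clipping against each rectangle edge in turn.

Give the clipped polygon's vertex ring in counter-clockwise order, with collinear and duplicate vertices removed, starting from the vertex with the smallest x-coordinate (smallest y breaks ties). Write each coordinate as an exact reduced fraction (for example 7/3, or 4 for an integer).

1. After x ≥ 14: [(14,6/5) (18,6) (19,8) (19,10) (16,18) (14,92/5)]
2. After x ≤ 20: [(14,6/5) (18,6) (19,8) (19,10) (16,18) (14,92/5)]
3. After y ≥ 12: [(14,12) (73/4,12) (16,18) (14,92/5)]
4. After y ≤ 17: [(14,17) (14,12) (73/4,12) (131/8,17)]
5. Canonical ring: [(14,12) (73/4,12) (131/8,17) (14,17)]

Clipped polygon: [(14,12) (73/4,12) (131/8,17) (14,17)]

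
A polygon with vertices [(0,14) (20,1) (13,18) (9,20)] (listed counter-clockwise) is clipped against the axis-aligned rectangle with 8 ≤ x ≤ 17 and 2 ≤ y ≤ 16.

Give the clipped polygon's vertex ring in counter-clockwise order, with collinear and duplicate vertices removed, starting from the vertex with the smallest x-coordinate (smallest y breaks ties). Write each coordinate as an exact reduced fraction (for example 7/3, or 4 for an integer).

1. After x ≥ 8: [(8,58/3) (8,44/5) (20,1) (13,18) (9,20)]
2. After x ≤ 17: [(8,58/3) (8,44/5) (17,59/20) (17,58/7) (13,18) (9,20)]
3. After y ≥ 2: [(8,58/3) (8,44/5) (17,59/20) (17,58/7) (13,18) (9,20)]
4. After y ≤ 16: [(8,16) (8,44/5) (17,59/20) (17,58/7) (235/17,16)]
5. Canonical ring: [(8,44/5) (17,59/20) (17,58/7) (235/17,16) (8,16)]

Clipped polygon: [(8,44/5) (17,59/20) (17,58/7) (235/17,16) (8,16)]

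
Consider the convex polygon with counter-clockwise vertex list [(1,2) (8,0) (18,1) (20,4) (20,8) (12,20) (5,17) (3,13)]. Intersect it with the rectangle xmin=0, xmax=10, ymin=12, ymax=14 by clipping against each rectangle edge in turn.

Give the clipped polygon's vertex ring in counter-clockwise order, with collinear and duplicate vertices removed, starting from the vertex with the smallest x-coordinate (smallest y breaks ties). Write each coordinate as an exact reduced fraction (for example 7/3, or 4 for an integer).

1. After x ≥ 0: [(1,2) (8,0) (18,1) (20,4) (20,8) (12,20) (5,17) (3,13)]
2. After x ≤ 10: [(1,2) (8,0) (10,1/5) (10,134/7) (5,17) (3,13)]
3. After y ≥ 12: [(31/11,12) (10,12) (10,134/7) (5,17) (3,13)]
4. After y ≤ 14: [(31/11,12) (10,12) (10,14) (7/2,14) (3,13)]
5. Canonical ring: [(31/11,12) (10,12) (10,14) (7/2,14) (3,13)]

Clipped polygon: [(31/11,12) (10,12) (10,14) (7/2,14) (3,13)]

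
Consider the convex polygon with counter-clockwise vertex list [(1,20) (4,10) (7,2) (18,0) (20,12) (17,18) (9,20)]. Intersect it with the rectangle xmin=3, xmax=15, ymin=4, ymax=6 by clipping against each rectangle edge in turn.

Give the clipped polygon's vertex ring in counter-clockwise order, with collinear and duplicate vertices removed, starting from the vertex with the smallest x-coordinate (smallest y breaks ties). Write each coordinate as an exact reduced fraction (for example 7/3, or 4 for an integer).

1. After x ≥ 3: [(3,20) (3,40/3) (4,10) (7,2) (18,0) (20,12) (17,18) (9,20)]
2. After x ≤ 15: [(3,20) (3,40/3) (4,10) (7,2) (15,6/11) (15,37/2) (9,20)]
3. After y ≥ 4: [(3,20) (3,40/3) (4,10) (25/4,4) (15,4) (15,37/2) (9,20)]
4. After y ≤ 6: [(11/2,6) (25/4,4) (15,4) (15,6)]
5. Canonical ring: [(11/2,6) (25/4,4) (15,4) (15,6)]

Clipped polygon: [(11/2,6) (25/4,4) (15,4) (15,6)]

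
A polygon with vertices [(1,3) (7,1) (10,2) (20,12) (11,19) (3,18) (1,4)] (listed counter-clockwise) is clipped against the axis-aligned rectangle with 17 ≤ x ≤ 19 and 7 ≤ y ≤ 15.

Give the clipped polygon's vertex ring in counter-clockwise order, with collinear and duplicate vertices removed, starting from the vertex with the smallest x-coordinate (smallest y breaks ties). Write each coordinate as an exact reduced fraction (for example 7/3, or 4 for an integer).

Clipped polygon: [(17,9) (19,11) (19,115/9) (17,43/3)]

1. After x ≥ 17: [(17,9) (20,12) (17,43/3)]
2. After x ≤ 19: [(17,9) (19,11) (19,115/9) (17,43/3)]
3. After y ≥ 7: [(17,9) (19,11) (19,115/9) (17,43/3)]
4. After y ≤ 15: [(17,9) (19,11) (19,115/9) (17,43/3)]
5. Canonical ring: [(17,9) (19,11) (19,115/9) (17,43/3)]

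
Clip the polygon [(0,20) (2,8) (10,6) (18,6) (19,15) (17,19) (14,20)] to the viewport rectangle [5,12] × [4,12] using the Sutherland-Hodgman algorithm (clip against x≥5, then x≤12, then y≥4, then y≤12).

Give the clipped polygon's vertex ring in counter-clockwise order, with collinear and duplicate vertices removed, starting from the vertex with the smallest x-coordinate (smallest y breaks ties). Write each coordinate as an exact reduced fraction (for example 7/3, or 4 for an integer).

Clipped polygon: [(5,29/4) (10,6) (12,6) (12,12) (5,12)]

1. After x ≥ 5: [(5,20) (5,29/4) (10,6) (18,6) (19,15) (17,19) (14,20)]
2. After x ≤ 12: [(12,20) (5,20) (5,29/4) (10,6) (12,6)]
3. After y ≥ 4: [(12,20) (5,20) (5,29/4) (10,6) (12,6)]
4. After y ≤ 12: [(12,12) (5,12) (5,29/4) (10,6) (12,6)]
5. Canonical ring: [(5,29/4) (10,6) (12,6) (12,12) (5,12)]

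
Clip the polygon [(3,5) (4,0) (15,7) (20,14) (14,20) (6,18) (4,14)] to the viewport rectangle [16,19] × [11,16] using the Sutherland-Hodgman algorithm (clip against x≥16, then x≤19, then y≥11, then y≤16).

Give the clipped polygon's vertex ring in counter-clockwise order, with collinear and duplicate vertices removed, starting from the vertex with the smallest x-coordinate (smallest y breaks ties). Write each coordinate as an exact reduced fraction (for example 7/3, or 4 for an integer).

Clipped polygon: [(16,11) (125/7,11) (19,63/5) (19,15) (18,16) (16,16)]

1. After x ≥ 16: [(16,42/5) (20,14) (16,18)]
2. After x ≤ 19: [(16,42/5) (19,63/5) (19,15) (16,18)]
3. After y ≥ 11: [(16,11) (125/7,11) (19,63/5) (19,15) (16,18)]
4. After y ≤ 16: [(16,16) (16,11) (125/7,11) (19,63/5) (19,15) (18,16)]
5. Canonical ring: [(16,11) (125/7,11) (19,63/5) (19,15) (18,16) (16,16)]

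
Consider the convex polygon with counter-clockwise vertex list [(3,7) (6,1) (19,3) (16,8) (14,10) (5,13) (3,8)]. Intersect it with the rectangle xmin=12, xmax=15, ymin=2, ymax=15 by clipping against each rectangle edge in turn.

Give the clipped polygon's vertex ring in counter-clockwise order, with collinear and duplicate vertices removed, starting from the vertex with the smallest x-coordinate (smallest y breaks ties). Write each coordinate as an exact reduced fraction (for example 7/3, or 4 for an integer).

Clipped polygon: [(12,2) (25/2,2) (15,31/13) (15,9) (14,10) (12,32/3)]

1. After x ≥ 12: [(12,25/13) (19,3) (16,8) (14,10) (12,32/3)]
2. After x ≤ 15: [(12,25/13) (15,31/13) (15,9) (14,10) (12,32/3)]
3. After y ≥ 2: [(12,2) (25/2,2) (15,31/13) (15,9) (14,10) (12,32/3)]
4. After y ≤ 15: [(12,2) (25/2,2) (15,31/13) (15,9) (14,10) (12,32/3)]
5. Canonical ring: [(12,2) (25/2,2) (15,31/13) (15,9) (14,10) (12,32/3)]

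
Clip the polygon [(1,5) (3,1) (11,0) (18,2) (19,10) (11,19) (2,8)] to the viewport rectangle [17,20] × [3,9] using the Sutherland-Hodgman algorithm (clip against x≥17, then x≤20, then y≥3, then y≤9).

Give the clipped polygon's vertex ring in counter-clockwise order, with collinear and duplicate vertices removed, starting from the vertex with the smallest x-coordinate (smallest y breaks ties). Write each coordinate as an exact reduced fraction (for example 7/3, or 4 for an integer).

Clipped polygon: [(17,3) (145/8,3) (151/8,9) (17,9)]

1. After x ≥ 17: [(17,12/7) (18,2) (19,10) (17,49/4)]
2. After x ≤ 20: [(17,12/7) (18,2) (19,10) (17,49/4)]
3. After y ≥ 3: [(17,3) (145/8,3) (19,10) (17,49/4)]
4. After y ≤ 9: [(17,9) (17,3) (145/8,3) (151/8,9)]
5. Canonical ring: [(17,3) (145/8,3) (151/8,9) (17,9)]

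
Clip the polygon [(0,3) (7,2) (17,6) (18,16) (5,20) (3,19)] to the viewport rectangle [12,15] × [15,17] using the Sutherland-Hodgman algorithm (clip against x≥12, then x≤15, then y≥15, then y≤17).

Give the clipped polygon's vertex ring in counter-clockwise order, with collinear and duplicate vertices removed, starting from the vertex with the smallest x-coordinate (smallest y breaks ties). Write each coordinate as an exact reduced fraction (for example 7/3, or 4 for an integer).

Clipped polygon: [(12,15) (15,15) (15,220/13) (59/4,17) (12,17)]

1. After x ≥ 12: [(12,4) (17,6) (18,16) (12,232/13)]
2. After x ≤ 15: [(12,4) (15,26/5) (15,220/13) (12,232/13)]
3. After y ≥ 15: [(12,15) (15,15) (15,220/13) (12,232/13)]
4. After y ≤ 17: [(12,17) (12,15) (15,15) (15,220/13) (59/4,17)]
5. Canonical ring: [(12,15) (15,15) (15,220/13) (59/4,17) (12,17)]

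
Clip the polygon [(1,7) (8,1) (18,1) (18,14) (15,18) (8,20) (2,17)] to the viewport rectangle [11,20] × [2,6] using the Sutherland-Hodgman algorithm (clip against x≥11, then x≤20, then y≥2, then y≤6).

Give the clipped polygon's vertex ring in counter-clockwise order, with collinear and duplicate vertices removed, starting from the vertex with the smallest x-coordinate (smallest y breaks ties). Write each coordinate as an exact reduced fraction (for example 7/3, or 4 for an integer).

Clipped polygon: [(11,2) (18,2) (18,6) (11,6)]

1. After x ≥ 11: [(11,1) (18,1) (18,14) (15,18) (11,134/7)]
2. After x ≤ 20: [(11,1) (18,1) (18,14) (15,18) (11,134/7)]
3. After y ≥ 2: [(11,2) (18,2) (18,14) (15,18) (11,134/7)]
4. After y ≤ 6: [(11,6) (11,2) (18,2) (18,6)]
5. Canonical ring: [(11,2) (18,2) (18,6) (11,6)]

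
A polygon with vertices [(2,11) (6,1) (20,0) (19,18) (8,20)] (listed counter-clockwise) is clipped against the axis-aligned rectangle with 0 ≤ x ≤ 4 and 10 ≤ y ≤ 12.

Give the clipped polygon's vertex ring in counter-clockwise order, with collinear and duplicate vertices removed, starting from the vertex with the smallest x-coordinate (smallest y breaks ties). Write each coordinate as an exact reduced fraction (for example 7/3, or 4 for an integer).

1. After x ≥ 0: [(2,11) (6,1) (20,0) (19,18) (8,20)]
2. After x ≤ 4: [(4,14) (2,11) (4,6)]
3. After y ≥ 10: [(4,10) (4,14) (2,11) (12/5,10)]
4. After y ≤ 12: [(4,10) (4,12) (8/3,12) (2,11) (12/5,10)]
5. Canonical ring: [(2,11) (12/5,10) (4,10) (4,12) (8/3,12)]

Clipped polygon: [(2,11) (12/5,10) (4,10) (4,12) (8/3,12)]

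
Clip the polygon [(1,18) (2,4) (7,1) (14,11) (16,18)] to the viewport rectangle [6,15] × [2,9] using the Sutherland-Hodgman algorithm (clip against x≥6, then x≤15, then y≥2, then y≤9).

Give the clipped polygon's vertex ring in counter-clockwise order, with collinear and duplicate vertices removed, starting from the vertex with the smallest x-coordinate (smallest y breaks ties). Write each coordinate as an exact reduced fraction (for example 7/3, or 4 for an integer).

1. After x ≥ 6: [(6,18) (6,8/5) (7,1) (14,11) (16,18)]
2. After x ≤ 15: [(15,18) (6,18) (6,8/5) (7,1) (14,11) (15,29/2)]
3. After y ≥ 2: [(15,18) (6,18) (6,2) (77/10,2) (14,11) (15,29/2)]
4. After y ≤ 9: [(6,9) (6,2) (77/10,2) (63/5,9)]
5. Canonical ring: [(6,2) (77/10,2) (63/5,9) (6,9)]

Clipped polygon: [(6,2) (77/10,2) (63/5,9) (6,9)]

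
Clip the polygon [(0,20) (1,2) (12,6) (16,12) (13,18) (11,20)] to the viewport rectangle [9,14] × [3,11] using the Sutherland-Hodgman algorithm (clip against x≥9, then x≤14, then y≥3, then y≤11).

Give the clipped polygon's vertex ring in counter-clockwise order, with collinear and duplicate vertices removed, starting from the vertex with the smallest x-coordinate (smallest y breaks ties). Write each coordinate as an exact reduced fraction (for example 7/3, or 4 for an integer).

1. After x ≥ 9: [(9,20) (9,54/11) (12,6) (16,12) (13,18) (11,20)]
2. After x ≤ 14: [(9,20) (9,54/11) (12,6) (14,9) (14,16) (13,18) (11,20)]
3. After y ≥ 3: [(9,20) (9,54/11) (12,6) (14,9) (14,16) (13,18) (11,20)]
4. After y ≤ 11: [(9,11) (9,54/11) (12,6) (14,9) (14,11)]
5. Canonical ring: [(9,54/11) (12,6) (14,9) (14,11) (9,11)]

Clipped polygon: [(9,54/11) (12,6) (14,9) (14,11) (9,11)]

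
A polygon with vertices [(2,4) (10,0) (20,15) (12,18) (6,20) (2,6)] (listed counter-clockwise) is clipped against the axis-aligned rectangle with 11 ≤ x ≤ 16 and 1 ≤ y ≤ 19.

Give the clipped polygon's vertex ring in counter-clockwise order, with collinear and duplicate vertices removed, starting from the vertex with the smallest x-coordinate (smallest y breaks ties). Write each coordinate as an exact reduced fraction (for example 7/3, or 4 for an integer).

1. After x ≥ 11: [(11,3/2) (20,15) (12,18) (11,55/3)]
2. After x ≤ 16: [(11,3/2) (16,9) (16,33/2) (12,18) (11,55/3)]
3. After y ≥ 1: [(11,3/2) (16,9) (16,33/2) (12,18) (11,55/3)]
4. After y ≤ 19: [(11,3/2) (16,9) (16,33/2) (12,18) (11,55/3)]
5. Canonical ring: [(11,3/2) (16,9) (16,33/2) (12,18) (11,55/3)]

Clipped polygon: [(11,3/2) (16,9) (16,33/2) (12,18) (11,55/3)]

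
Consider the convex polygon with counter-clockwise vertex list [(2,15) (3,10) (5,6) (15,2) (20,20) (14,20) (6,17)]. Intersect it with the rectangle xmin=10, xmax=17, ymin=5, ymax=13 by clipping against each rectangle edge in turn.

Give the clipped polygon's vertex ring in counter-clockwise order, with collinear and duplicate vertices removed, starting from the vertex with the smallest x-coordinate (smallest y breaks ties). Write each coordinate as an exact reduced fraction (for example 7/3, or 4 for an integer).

1. After x ≥ 10: [(10,4) (15,2) (20,20) (14,20) (10,37/2)]
2. After x ≤ 17: [(10,4) (15,2) (17,46/5) (17,20) (14,20) (10,37/2)]
3. After y ≥ 5: [(10,5) (95/6,5) (17,46/5) (17,20) (14,20) (10,37/2)]
4. After y ≤ 13: [(10,13) (10,5) (95/6,5) (17,46/5) (17,13)]
5. Canonical ring: [(10,5) (95/6,5) (17,46/5) (17,13) (10,13)]

Clipped polygon: [(10,5) (95/6,5) (17,46/5) (17,13) (10,13)]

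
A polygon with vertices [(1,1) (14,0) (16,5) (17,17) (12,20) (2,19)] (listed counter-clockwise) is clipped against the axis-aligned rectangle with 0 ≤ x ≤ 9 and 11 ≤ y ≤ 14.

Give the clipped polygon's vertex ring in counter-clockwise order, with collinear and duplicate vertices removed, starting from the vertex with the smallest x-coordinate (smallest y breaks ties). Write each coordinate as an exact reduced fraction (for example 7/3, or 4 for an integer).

1. After x ≥ 0: [(1,1) (14,0) (16,5) (17,17) (12,20) (2,19)]
2. After x ≤ 9: [(1,1) (9,5/13) (9,197/10) (2,19)]
3. After y ≥ 11: [(14/9,11) (9,11) (9,197/10) (2,19)]
4. After y ≤ 14: [(31/18,14) (14/9,11) (9,11) (9,14)]
5. Canonical ring: [(14/9,11) (9,11) (9,14) (31/18,14)]

Clipped polygon: [(14/9,11) (9,11) (9,14) (31/18,14)]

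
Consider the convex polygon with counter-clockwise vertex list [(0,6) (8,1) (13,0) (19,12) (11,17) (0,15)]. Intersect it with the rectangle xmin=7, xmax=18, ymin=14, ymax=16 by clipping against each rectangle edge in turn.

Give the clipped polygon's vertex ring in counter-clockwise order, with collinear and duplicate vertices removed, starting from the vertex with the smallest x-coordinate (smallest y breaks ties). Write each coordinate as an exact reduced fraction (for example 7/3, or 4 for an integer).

Clipped polygon: [(7,14) (79/5,14) (63/5,16) (7,16)]

1. After x ≥ 7: [(7,13/8) (8,1) (13,0) (19,12) (11,17) (7,179/11)]
2. After x ≤ 18: [(7,13/8) (8,1) (13,0) (18,10) (18,101/8) (11,17) (7,179/11)]
3. After y ≥ 14: [(7,14) (79/5,14) (11,17) (7,179/11)]
4. After y ≤ 16: [(7,16) (7,14) (79/5,14) (63/5,16)]
5. Canonical ring: [(7,14) (79/5,14) (63/5,16) (7,16)]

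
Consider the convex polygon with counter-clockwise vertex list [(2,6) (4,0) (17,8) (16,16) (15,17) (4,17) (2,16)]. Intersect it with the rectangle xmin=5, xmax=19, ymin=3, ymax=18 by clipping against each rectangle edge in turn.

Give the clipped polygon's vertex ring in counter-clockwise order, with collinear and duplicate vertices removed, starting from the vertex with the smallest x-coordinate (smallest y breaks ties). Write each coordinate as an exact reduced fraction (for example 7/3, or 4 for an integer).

1. After x ≥ 5: [(5,8/13) (17,8) (16,16) (15,17) (5,17)]
2. After x ≤ 19: [(5,8/13) (17,8) (16,16) (15,17) (5,17)]
3. After y ≥ 3: [(5,3) (71/8,3) (17,8) (16,16) (15,17) (5,17)]
4. After y ≤ 18: [(5,3) (71/8,3) (17,8) (16,16) (15,17) (5,17)]
5. Canonical ring: [(5,3) (71/8,3) (17,8) (16,16) (15,17) (5,17)]

Clipped polygon: [(5,3) (71/8,3) (17,8) (16,16) (15,17) (5,17)]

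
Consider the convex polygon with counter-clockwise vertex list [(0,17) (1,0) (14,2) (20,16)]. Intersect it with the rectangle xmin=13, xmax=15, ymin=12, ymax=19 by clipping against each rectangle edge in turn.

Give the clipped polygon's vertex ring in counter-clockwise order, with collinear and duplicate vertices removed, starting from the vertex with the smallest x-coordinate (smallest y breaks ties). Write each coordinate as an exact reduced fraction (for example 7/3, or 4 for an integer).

1. After x ≥ 13: [(13,327/20) (13,24/13) (14,2) (20,16)]
2. After x ≤ 15: [(15,65/4) (13,327/20) (13,24/13) (14,2) (15,13/3)]
3. After y ≥ 12: [(15,12) (15,65/4) (13,327/20) (13,12)]
4. After y ≤ 19: [(15,12) (15,65/4) (13,327/20) (13,12)]
5. Canonical ring: [(13,12) (15,12) (15,65/4) (13,327/20)]

Clipped polygon: [(13,12) (15,12) (15,65/4) (13,327/20)]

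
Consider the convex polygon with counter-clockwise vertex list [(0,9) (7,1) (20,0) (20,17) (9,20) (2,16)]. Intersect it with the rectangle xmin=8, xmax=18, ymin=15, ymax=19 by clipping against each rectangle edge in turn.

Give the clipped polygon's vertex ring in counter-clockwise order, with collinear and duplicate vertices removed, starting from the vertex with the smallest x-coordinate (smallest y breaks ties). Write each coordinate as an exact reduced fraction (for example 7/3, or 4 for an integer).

1. After x ≥ 8: [(8,12/13) (20,0) (20,17) (9,20) (8,136/7)]
2. After x ≤ 18: [(8,12/13) (18,2/13) (18,193/11) (9,20) (8,136/7)]
3. After y ≥ 15: [(8,15) (18,15) (18,193/11) (9,20) (8,136/7)]
4. After y ≤ 19: [(8,19) (8,15) (18,15) (18,193/11) (38/3,19)]
5. Canonical ring: [(8,15) (18,15) (18,193/11) (38/3,19) (8,19)]

Clipped polygon: [(8,15) (18,15) (18,193/11) (38/3,19) (8,19)]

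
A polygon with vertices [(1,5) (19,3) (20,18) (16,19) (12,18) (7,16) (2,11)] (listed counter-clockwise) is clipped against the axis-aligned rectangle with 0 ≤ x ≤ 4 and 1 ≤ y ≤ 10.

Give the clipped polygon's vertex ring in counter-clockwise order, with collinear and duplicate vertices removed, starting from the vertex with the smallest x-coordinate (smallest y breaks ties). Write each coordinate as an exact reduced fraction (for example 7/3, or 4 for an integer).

Clipped polygon: [(1,5) (4,14/3) (4,10) (11/6,10)]

1. After x ≥ 0: [(1,5) (19,3) (20,18) (16,19) (12,18) (7,16) (2,11)]
2. After x ≤ 4: [(1,5) (4,14/3) (4,13) (2,11)]
3. After y ≥ 1: [(1,5) (4,14/3) (4,13) (2,11)]
4. After y ≤ 10: [(11/6,10) (1,5) (4,14/3) (4,10)]
5. Canonical ring: [(1,5) (4,14/3) (4,10) (11/6,10)]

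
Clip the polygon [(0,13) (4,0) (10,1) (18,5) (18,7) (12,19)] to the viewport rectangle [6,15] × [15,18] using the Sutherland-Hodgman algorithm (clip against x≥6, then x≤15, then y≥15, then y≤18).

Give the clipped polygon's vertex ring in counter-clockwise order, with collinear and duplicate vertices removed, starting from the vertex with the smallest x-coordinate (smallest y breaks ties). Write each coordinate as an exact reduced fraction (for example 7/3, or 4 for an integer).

1. After x ≥ 6: [(6,16) (6,1/3) (10,1) (18,5) (18,7) (12,19)]
2. After x ≤ 15: [(6,16) (6,1/3) (10,1) (15,7/2) (15,13) (12,19)]
3. After y ≥ 15: [(6,16) (6,15) (14,15) (12,19)]
4. After y ≤ 18: [(10,18) (6,16) (6,15) (14,15) (25/2,18)]
5. Canonical ring: [(6,15) (14,15) (25/2,18) (10,18) (6,16)]

Clipped polygon: [(6,15) (14,15) (25/2,18) (10,18) (6,16)]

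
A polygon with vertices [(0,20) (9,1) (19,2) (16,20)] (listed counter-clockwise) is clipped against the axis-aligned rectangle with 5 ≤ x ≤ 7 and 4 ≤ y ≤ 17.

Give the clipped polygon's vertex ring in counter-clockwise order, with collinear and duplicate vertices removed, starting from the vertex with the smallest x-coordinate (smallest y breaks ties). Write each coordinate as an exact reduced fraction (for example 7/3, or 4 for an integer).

Clipped polygon: [(5,85/9) (7,47/9) (7,17) (5,17)]

1. After x ≥ 5: [(5,20) (5,85/9) (9,1) (19,2) (16,20)]
2. After x ≤ 7: [(7,20) (5,20) (5,85/9) (7,47/9)]
3. After y ≥ 4: [(7,20) (5,20) (5,85/9) (7,47/9)]
4. After y ≤ 17: [(7,17) (5,17) (5,85/9) (7,47/9)]
5. Canonical ring: [(5,85/9) (7,47/9) (7,17) (5,17)]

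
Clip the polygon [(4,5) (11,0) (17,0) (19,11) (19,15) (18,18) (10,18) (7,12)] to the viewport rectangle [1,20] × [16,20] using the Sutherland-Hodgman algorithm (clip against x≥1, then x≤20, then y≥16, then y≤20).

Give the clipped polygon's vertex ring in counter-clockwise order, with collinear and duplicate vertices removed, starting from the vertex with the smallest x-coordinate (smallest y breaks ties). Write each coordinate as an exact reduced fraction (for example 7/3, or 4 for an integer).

1. After x ≥ 1: [(4,5) (11,0) (17,0) (19,11) (19,15) (18,18) (10,18) (7,12)]
2. After x ≤ 20: [(4,5) (11,0) (17,0) (19,11) (19,15) (18,18) (10,18) (7,12)]
3. After y ≥ 16: [(56/3,16) (18,18) (10,18) (9,16)]
4. After y ≤ 20: [(56/3,16) (18,18) (10,18) (9,16)]
5. Canonical ring: [(9,16) (56/3,16) (18,18) (10,18)]

Clipped polygon: [(9,16) (56/3,16) (18,18) (10,18)]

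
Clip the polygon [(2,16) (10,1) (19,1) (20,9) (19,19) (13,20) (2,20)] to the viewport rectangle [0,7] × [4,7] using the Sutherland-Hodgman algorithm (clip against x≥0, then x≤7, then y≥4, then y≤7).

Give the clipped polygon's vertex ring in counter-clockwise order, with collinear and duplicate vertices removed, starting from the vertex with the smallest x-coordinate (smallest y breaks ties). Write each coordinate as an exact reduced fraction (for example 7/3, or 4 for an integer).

Clipped polygon: [(34/5,7) (7,53/8) (7,7)]

1. After x ≥ 0: [(2,16) (10,1) (19,1) (20,9) (19,19) (13,20) (2,20)]
2. After x ≤ 7: [(2,16) (7,53/8) (7,20) (2,20)]
3. After y ≥ 4: [(2,16) (7,53/8) (7,20) (2,20)]
4. After y ≤ 7: [(34/5,7) (7,53/8) (7,7)]
5. Canonical ring: [(34/5,7) (7,53/8) (7,7)]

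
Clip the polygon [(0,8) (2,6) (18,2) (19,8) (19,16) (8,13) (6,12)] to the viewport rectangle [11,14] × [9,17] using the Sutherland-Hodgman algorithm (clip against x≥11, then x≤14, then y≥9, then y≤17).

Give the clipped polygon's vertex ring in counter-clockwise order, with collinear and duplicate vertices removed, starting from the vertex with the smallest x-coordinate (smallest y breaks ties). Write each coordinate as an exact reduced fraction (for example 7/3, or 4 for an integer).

Clipped polygon: [(11,9) (14,9) (14,161/11) (11,152/11)]

1. After x ≥ 11: [(11,15/4) (18,2) (19,8) (19,16) (11,152/11)]
2. After x ≤ 14: [(11,15/4) (14,3) (14,161/11) (11,152/11)]
3. After y ≥ 9: [(11,9) (14,9) (14,161/11) (11,152/11)]
4. After y ≤ 17: [(11,9) (14,9) (14,161/11) (11,152/11)]
5. Canonical ring: [(11,9) (14,9) (14,161/11) (11,152/11)]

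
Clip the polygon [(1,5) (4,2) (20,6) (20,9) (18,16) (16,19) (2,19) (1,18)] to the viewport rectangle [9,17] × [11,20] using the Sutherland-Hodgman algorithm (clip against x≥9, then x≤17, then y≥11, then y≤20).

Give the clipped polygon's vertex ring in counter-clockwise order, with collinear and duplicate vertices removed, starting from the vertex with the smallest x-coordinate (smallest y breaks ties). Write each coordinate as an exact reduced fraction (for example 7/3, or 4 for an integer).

Clipped polygon: [(9,11) (17,11) (17,35/2) (16,19) (9,19)]

1. After x ≥ 9: [(9,13/4) (20,6) (20,9) (18,16) (16,19) (9,19)]
2. After x ≤ 17: [(9,13/4) (17,21/4) (17,35/2) (16,19) (9,19)]
3. After y ≥ 11: [(9,11) (17,11) (17,35/2) (16,19) (9,19)]
4. After y ≤ 20: [(9,11) (17,11) (17,35/2) (16,19) (9,19)]
5. Canonical ring: [(9,11) (17,11) (17,35/2) (16,19) (9,19)]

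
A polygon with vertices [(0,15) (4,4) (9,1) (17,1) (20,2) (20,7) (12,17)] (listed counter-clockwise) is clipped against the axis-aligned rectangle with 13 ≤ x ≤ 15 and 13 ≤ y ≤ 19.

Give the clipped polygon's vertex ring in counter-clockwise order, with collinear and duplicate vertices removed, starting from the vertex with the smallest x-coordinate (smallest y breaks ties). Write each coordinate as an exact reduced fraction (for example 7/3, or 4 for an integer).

1. After x ≥ 13: [(13,1) (17,1) (20,2) (20,7) (13,63/4)]
2. After x ≤ 15: [(13,1) (15,1) (15,53/4) (13,63/4)]
3. After y ≥ 13: [(13,13) (15,13) (15,53/4) (13,63/4)]
4. After y ≤ 19: [(13,13) (15,13) (15,53/4) (13,63/4)]
5. Canonical ring: [(13,13) (15,13) (15,53/4) (13,63/4)]

Clipped polygon: [(13,13) (15,13) (15,53/4) (13,63/4)]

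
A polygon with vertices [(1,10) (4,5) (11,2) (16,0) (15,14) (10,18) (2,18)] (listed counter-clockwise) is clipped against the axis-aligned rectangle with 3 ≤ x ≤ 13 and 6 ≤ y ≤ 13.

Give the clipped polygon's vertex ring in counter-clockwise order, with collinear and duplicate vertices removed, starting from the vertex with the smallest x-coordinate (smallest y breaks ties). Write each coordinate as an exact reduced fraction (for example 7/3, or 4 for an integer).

1. After x ≥ 3: [(3,20/3) (4,5) (11,2) (16,0) (15,14) (10,18) (3,18)]
2. After x ≤ 13: [(3,20/3) (4,5) (11,2) (13,6/5) (13,78/5) (10,18) (3,18)]
3. After y ≥ 6: [(3,20/3) (17/5,6) (13,6) (13,78/5) (10,18) (3,18)]
4. After y ≤ 13: [(3,13) (3,20/3) (17/5,6) (13,6) (13,13)]
5. Canonical ring: [(3,20/3) (17/5,6) (13,6) (13,13) (3,13)]

Clipped polygon: [(3,20/3) (17/5,6) (13,6) (13,13) (3,13)]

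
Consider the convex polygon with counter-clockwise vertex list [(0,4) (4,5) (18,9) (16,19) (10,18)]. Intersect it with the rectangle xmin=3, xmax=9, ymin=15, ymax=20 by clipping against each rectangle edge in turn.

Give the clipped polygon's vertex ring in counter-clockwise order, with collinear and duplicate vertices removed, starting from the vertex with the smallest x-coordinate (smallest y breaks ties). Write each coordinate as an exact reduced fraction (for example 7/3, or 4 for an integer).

Clipped polygon: [(55/7,15) (9,15) (9,83/5)]

1. After x ≥ 3: [(3,41/5) (3,19/4) (4,5) (18,9) (16,19) (10,18)]
2. After x ≤ 9: [(9,83/5) (3,41/5) (3,19/4) (4,5) (9,45/7)]
3. After y ≥ 15: [(9,15) (9,83/5) (55/7,15)]
4. After y ≤ 20: [(9,15) (9,83/5) (55/7,15)]
5. Canonical ring: [(55/7,15) (9,15) (9,83/5)]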